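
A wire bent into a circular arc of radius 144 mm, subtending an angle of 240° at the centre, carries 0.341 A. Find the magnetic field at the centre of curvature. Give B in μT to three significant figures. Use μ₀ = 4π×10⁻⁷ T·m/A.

The Biot–Savart field of a circular arc at its centre is B = μ₀Iφ/(4πR), with φ = 4.189 rad.
B = (4π×10⁻⁷ × 0.341 × 4.189) / (4π × 0.144) = 9.92×10⁻⁷ T.

B ≈ 0.992 μT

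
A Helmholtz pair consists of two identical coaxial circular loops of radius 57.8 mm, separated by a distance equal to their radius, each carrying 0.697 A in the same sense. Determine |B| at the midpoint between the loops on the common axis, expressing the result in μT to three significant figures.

Each loop contributes B = μ₀IR²/[2(R²+z²)^(3/2)] on the axis, with z measured from that loop.
Loop 1 (z = 0.0289 m): B₁ = 5.42×10⁻⁶ T. Loop 2 (z = 0.0289 m): B₂ = 5.42×10⁻⁶ T.
The fields add: B = B₁ + B₂ = 1.08×10⁻⁵ T.

B ≈ 10.8 μT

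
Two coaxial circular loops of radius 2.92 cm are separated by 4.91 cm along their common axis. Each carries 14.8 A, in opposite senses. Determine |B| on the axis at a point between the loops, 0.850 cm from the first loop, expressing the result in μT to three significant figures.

Each loop contributes B = μ₀IR²/[2(R²+z²)^(3/2)] on the axis, with z measured from that loop.
Loop 1 (z = 0.0085 m): B₁ = 2.82×10⁻⁴ T. Loop 2 (z = 0.0406 m): B₂ = 6.34×10⁻⁵ T.
The fields oppose: B = |B₁ − B₂| = 2.18×10⁻⁴ T.

B ≈ 218 μT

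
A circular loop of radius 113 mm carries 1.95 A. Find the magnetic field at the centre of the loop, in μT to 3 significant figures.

At the centre of a circular loop the Biot–Savart law gives B = μ₀I/(2R).
B = (4π×10⁻⁷ × 1.95) / (2 × 0.113) = 1.08×10⁻⁵ T.

B ≈ 10.8 μT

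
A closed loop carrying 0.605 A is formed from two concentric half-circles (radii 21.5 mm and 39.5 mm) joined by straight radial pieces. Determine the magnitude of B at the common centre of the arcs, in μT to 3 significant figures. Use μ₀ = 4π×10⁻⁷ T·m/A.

The radial connectors point toward the centre, so dl × r̂ = 0 and they contribute nothing.
Each semicircle gives μ₀I/(4R): inner arc 8.84×10⁻⁶ T, outer arc 4.81×10⁻⁶ T.
The two arcs carry current in opposite angular senses, so their fields oppose: B = |8.84×10⁻⁶ − 4.81×10⁻⁶| = 4.03×10⁻⁶ T.

B ≈ 4.03 μT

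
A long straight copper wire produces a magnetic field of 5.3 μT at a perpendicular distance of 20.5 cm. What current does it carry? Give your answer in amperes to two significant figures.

I ≈ 5.4 A

For a long straight wire B = μ₀I/(2πd), so I = 2πdB/μ₀.
I = 2π × 0.205 × 5.30×10⁻⁶ / (4π×10⁻⁷) = 5.43 A.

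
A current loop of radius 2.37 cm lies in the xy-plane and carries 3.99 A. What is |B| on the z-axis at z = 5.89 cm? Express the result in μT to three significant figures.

B ≈ 5.50 μT

On the axis of a circular loop, B = μ₀IR² / [2(R²+z²)^(3/2)].
R² + z² = (0.0237)² + (0.0589)² = 0.004031 m², and (R²+z²)^(3/2) = 2.56×10⁻⁴ m³.
B = (4π×10⁻⁷ × 3.99 × 0.0005617) / (2 × 2.56×10⁻⁴) = 5.50×10⁻⁶ T.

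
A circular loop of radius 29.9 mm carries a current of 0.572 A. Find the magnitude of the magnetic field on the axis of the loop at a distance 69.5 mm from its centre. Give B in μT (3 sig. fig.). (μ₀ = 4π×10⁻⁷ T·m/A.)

On the axis of a circular loop, B = μ₀IR² / [2(R²+z²)^(3/2)].
R² + z² = (0.0299)² + (0.0695)² = 0.005724 m², and (R²+z²)^(3/2) = 4.33×10⁻⁴ m³.
B = (4π×10⁻⁷ × 0.572 × 0.000894) / (2 × 4.33×10⁻⁴) = 7.42×10⁻⁷ T.

B ≈ 0.742 μT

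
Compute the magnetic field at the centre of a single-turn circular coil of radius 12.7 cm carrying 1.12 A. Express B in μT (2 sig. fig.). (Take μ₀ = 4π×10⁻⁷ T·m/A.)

B ≈ 5.5 μT

At the centre of a circular loop the Biot–Savart law gives B = μ₀I/(2R).
B = (4π×10⁻⁷ × 1.12) / (2 × 0.127) = 5.54×10⁻⁶ T.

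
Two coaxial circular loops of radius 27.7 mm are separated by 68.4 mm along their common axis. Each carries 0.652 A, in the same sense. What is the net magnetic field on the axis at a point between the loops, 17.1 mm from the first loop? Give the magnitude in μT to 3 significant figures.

Each loop contributes B = μ₀IR²/[2(R²+z²)^(3/2)] on the axis, with z measured from that loop.
Loop 1 (z = 0.0171 m): B₁ = 9.11×10⁻⁶ T. Loop 2 (z = 0.0513 m): B₂ = 1.59×10⁻⁶ T.
The fields add: B = B₁ + B₂ = 1.07×10⁻⁵ T.

B ≈ 10.7 μT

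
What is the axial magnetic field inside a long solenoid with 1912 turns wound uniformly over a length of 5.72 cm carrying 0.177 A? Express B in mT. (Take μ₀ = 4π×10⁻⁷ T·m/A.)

B ≈ 7.43 mT

Inside a long solenoid, B = μ₀nI with n = 3.343×10⁴ turns/m.
B = 4π×10⁻⁷ × 3.343×10⁴ × 0.177 = 7.43×10⁻³ T.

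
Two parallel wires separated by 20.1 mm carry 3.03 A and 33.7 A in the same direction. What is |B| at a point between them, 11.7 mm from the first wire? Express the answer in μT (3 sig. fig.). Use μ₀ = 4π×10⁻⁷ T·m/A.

Each long wire gives B = μ₀I/(2πd). Distances are d₁ = 0.0117 m and d₂ = 0.0084 m.
B₁ = 5.18×10⁻⁵ T, B₂ = 8.02×10⁻⁴ T.
Between parallel currents the two contributions point in opposite directions, so they subtract. B = |B₁ − B₂| = |5.18×10⁻⁵ − 8.02×10⁻⁴| = 7.51×10⁻⁴ T.

B ≈ 751 μT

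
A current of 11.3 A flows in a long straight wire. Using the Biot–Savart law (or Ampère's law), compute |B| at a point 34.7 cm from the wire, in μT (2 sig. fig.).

B ≈ 6.5 μT

For an infinitely long straight wire, B = μ₀I/(2πd).
B = (4π×10⁻⁷ × 11.3) / (2π × 0.347) = 6.51×10⁻⁶ T.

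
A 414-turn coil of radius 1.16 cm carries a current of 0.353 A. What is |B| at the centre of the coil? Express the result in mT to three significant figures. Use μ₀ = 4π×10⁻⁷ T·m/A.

B ≈ 7.92 mT

For an N-turn flat coil, B = Nμ₀I/(2R) with R = 0.0116 m.
B = 414 × 1.91×10⁻⁵ T = 7.92×10⁻³ T.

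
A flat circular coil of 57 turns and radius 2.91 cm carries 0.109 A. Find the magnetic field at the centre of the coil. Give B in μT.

B ≈ 134 μT

For an N-turn flat coil, B = Nμ₀I/(2R) with R = 0.0291 m.
B = 57 × 2.35×10⁻⁶ T = 1.34×10⁻⁴ T.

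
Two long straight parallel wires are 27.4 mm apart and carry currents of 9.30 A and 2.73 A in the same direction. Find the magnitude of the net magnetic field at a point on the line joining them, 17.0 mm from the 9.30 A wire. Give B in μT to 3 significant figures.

B ≈ 56.9 μT

Each long wire gives B = μ₀I/(2πd). Distances are d₁ = 0.017 m and d₂ = 0.0104 m.
B₁ = 1.09×10⁻⁴ T, B₂ = 5.25×10⁻⁵ T.
Between parallel currents the two contributions point in opposite directions, so they subtract. B = |B₁ − B₂| = |1.09×10⁻⁴ − 5.25×10⁻⁵| = 5.69×10⁻⁵ T.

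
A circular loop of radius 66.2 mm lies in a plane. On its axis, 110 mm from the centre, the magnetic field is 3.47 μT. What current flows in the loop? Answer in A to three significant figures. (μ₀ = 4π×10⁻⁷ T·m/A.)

On the axis of a loop, B = μ₀IR²/[2(R²+z²)^(3/2)], so I = 2B(R²+z²)^(3/2)/(μ₀R²).
R² + z² = 0.004382 + 0.0121 = 0.01648 m²; raised to 3/2 gives 2.12×10⁻³ m³.
I = 2 × 3.47×10⁻⁶ × 2.12×10⁻³ / (1.26×10⁻⁶ × 0.004382) = 2.67 A.

I ≈ 2.67 A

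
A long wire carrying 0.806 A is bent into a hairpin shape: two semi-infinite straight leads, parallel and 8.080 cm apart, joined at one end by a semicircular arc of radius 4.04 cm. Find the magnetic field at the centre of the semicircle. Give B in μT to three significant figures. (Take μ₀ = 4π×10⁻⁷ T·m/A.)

B ≈ 10.3 μT

The semicircular arc contributes B_arc = μ₀I·π/(4πR) = μ₀I/(4R) = 6.27×10⁻⁶ T.
Each semi-infinite lead is at perpendicular distance R = 0.0404 m from the centre, with the perpendicular foot at its near end, so it contributes μ₀I/(4πR); both point the same way, together 3.99×10⁻⁶ T.
Arc and leads all point the same direction: B = 6.27×10⁻⁶ + 3.99×10⁻⁶ = 1.03×10⁻⁵ T.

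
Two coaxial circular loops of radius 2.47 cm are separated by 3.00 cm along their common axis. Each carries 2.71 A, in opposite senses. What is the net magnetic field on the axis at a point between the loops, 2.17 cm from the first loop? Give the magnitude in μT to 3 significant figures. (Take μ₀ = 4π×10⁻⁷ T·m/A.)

Each loop contributes B = μ₀IR²/[2(R²+z²)^(3/2)] on the axis, with z measured from that loop.
Loop 1 (z = 0.0217 m): B₁ = 2.92×10⁻⁵ T. Loop 2 (z = 0.0083 m): B₂ = 5.87×10⁻⁵ T.
The fields oppose: B = |B₁ − B₂| = 2.95×10⁻⁵ T.

B ≈ 29.5 μT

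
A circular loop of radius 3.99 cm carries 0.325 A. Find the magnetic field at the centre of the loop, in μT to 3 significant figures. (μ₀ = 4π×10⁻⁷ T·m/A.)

B ≈ 5.12 μT

At the centre of a circular loop the Biot–Savart law gives B = μ₀I/(2R).
B = (4π×10⁻⁷ × 0.325) / (2 × 0.0399) = 5.12×10⁻⁶ T.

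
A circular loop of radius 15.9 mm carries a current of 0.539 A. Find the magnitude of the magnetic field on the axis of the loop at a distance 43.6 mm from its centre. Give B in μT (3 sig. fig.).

On the axis of a circular loop, B = μ₀IR² / [2(R²+z²)^(3/2)].
R² + z² = (0.0159)² + (0.0436)² = 0.002154 m², and (R²+z²)^(3/2) = 1.00×10⁻⁴ m³.
B = (4π×10⁻⁷ × 0.539 × 0.0002528) / (2 × 1.00×10⁻⁴) = 8.57×10⁻⁷ T.

B ≈ 0.857 μT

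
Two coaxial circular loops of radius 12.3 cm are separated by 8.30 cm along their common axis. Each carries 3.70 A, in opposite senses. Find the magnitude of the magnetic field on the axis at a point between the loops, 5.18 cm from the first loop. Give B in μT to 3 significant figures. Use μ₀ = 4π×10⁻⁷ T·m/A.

B ≈ 2.42 μT

Each loop contributes B = μ₀IR²/[2(R²+z²)^(3/2)] on the axis, with z measured from that loop.
Loop 1 (z = 0.0518 m): B₁ = 1.48×10⁻⁵ T. Loop 2 (z = 0.0312 m): B₂ = 1.72×10⁻⁵ T.
The fields oppose: B = |B₁ − B₂| = 2.42×10⁻⁶ T.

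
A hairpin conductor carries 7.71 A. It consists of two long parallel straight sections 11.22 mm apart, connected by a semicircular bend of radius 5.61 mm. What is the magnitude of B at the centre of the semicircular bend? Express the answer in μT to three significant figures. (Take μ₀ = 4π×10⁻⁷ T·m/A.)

B ≈ 707 μT

The semicircular arc contributes B_arc = μ₀I·π/(4πR) = μ₀I/(4R) = 4.32×10⁻⁴ T.
Each semi-infinite lead is at perpendicular distance R = 0.00561 m from the centre, with the perpendicular foot at its near end, so it contributes μ₀I/(4πR); both point the same way, together 2.75×10⁻⁴ T.
Arc and leads all point the same direction: B = 4.32×10⁻⁴ + 2.75×10⁻⁴ = 7.07×10⁻⁴ T.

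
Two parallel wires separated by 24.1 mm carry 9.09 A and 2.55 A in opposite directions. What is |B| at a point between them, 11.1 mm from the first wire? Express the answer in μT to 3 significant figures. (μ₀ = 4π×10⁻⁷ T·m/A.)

Each long wire gives B = μ₀I/(2πd). Distances are d₁ = 0.0111 m and d₂ = 0.013 m.
B₁ = 1.64×10⁻⁴ T, B₂ = 3.92×10⁻⁵ T.
Between antiparallel currents both contributions point the same way, so they add. B = B₁ + B₂ = 1.64×10⁻⁴ + 3.92×10⁻⁵ = 2.03×10⁻⁴ T.

B ≈ 203 μT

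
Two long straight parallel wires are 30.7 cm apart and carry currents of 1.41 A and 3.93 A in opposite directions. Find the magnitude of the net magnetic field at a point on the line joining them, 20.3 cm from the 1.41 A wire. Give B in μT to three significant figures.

Each long wire gives B = μ₀I/(2πd). Distances are d₁ = 0.203 m and d₂ = 0.104 m.
B₁ = 1.39×10⁻⁶ T, B₂ = 7.56×10⁻⁶ T.
Between antiparallel currents both contributions point the same way, so they add. B = B₁ + B₂ = 1.39×10⁻⁶ + 7.56×10⁻⁶ = 8.95×10⁻⁶ T.

B ≈ 8.95 μT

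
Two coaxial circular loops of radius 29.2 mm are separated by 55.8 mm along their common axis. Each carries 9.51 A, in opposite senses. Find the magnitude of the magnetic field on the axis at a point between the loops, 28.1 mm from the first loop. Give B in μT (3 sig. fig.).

B ≈ 1.59 μT

Each loop contributes B = μ₀IR²/[2(R²+z²)^(3/2)] on the axis, with z measured from that loop.
Loop 1 (z = 0.0281 m): B₁ = 7.66×10⁻⁵ T. Loop 2 (z = 0.0277 m): B₂ = 7.81×10⁻⁵ T.
The fields oppose: B = |B₁ − B₂| = 1.59×10⁻⁶ T.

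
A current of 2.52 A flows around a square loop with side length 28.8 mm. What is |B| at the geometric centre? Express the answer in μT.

Each side is a finite straight segment at perpendicular distance d = a/(2 tan(π/4)) = 0.0144 m from the centre, with end-angles ±π/4.
One side contributes B₁ = (μ₀I/4πd)·2 sin(π/4) = 2.47×10⁻⁵ T.
All 4 sides add in the same direction: B = 4 × 2.47×10⁻⁵ = 9.90×10⁻⁵ T.

B ≈ 99.0 μT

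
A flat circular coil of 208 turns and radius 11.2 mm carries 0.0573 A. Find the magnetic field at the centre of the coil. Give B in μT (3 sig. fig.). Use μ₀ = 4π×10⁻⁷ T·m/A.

B ≈ 669 μT

For an N-turn flat coil, B = Nμ₀I/(2R) with R = 0.0112 m.
B = 208 × 3.21×10⁻⁶ T = 6.69×10⁻⁴ T.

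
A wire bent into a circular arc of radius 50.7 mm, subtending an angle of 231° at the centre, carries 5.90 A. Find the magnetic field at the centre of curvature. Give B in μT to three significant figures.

The Biot–Savart field of a circular arc at its centre is B = μ₀Iφ/(4πR), with φ = 4.032 rad.
B = (4π×10⁻⁷ × 5.90 × 4.032) / (4π × 0.0507) = 4.69×10⁻⁵ T.

B ≈ 46.9 μT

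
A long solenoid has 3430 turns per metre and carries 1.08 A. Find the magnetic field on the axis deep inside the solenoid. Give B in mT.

Inside a long solenoid, B = μ₀nI with n = 3430 turns/m.
B = 4π×10⁻⁷ × 3430 × 1.08 = 4.66×10⁻³ T.

B ≈ 4.66 mT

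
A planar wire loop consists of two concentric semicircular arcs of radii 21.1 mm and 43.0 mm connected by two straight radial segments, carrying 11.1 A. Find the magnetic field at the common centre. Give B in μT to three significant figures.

The radial connectors point toward the centre, so dl × r̂ = 0 and they contribute nothing.
Each semicircle gives μ₀I/(4R): inner arc 1.65×10⁻⁴ T, outer arc 8.11×10⁻⁵ T.
The two arcs carry current in opposite angular senses, so their fields oppose: B = |1.65×10⁻⁴ − 8.11×10⁻⁵| = 8.42×10⁻⁵ T.

B ≈ 84.2 μT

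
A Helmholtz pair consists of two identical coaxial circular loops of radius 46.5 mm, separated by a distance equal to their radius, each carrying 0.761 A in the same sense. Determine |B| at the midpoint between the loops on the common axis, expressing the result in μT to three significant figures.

B ≈ 14.7 μT

Each loop contributes B = μ₀IR²/[2(R²+z²)^(3/2)] on the axis, with z measured from that loop.
Loop 1 (z = 0.02325 m): B₁ = 7.36×10⁻⁶ T. Loop 2 (z = 0.02325 m): B₂ = 7.36×10⁻⁶ T.
The fields add: B = B₁ + B₂ = 1.47×10⁻⁵ T.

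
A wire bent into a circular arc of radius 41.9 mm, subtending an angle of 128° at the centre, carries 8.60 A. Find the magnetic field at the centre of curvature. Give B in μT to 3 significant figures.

The Biot–Savart field of a circular arc at its centre is B = μ₀Iφ/(4πR), with φ = 2.234 rad.
B = (4π×10⁻⁷ × 8.60 × 2.234) / (4π × 0.0419) = 4.59×10⁻⁵ T.

B ≈ 45.9 μT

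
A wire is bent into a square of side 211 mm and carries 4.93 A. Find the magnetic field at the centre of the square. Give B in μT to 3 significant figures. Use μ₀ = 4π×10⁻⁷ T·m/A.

Each side is a finite straight segment at perpendicular distance d = a/(2 tan(π/4)) = 0.1055 m from the centre, with end-angles ±π/4.
One side contributes B₁ = (μ₀I/4πd)·2 sin(π/4) = 6.61×10⁻⁶ T.
All 4 sides add in the same direction: B = 4 × 6.61×10⁻⁶ = 2.64×10⁻⁵ T.

B ≈ 26.4 μT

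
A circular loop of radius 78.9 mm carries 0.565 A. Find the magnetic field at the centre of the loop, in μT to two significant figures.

At the centre of a circular loop the Biot–Savart law gives B = μ₀I/(2R).
B = (4π×10⁻⁷ × 0.565) / (2 × 0.0789) = 4.50×10⁻⁶ T.

B ≈ 4.5 μT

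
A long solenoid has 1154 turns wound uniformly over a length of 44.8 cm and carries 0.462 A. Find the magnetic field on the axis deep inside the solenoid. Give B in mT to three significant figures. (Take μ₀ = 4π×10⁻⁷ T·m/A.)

Inside a long solenoid, B = μ₀nI with n = 2576 turns/m.
B = 4π×10⁻⁷ × 2576 × 0.462 = 1.50×10⁻³ T.

B ≈ 1.50 mT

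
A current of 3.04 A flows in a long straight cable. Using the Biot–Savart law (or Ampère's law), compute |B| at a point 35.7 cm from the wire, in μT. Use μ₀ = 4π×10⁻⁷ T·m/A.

B ≈ 1.70 μT

For an infinitely long straight wire, B = μ₀I/(2πd).
B = (4π×10⁻⁷ × 3.04) / (2π × 0.357) = 1.70×10⁻⁶ T.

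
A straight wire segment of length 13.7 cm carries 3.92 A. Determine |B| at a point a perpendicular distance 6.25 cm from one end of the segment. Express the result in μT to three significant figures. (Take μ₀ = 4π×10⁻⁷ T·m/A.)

B ≈ 5.71 μT

For a finite straight segment, B = (μ₀I/4πd)(sinθ₁ + sinθ₂), where θ₁, θ₂ are the angles from the perpendicular to each end.
The perpendicular foot is at one end, so the two end-offsets along the wire are 0 and L = 0.137 m.
sinθ₁ = 0/√(0²+0.0625²) = 0.0000; sinθ₂ = 0.137/√(0.137²+0.0625²) = 0.9098.
B = (4π×10⁻⁷ × 3.92) / (4π × 0.0625) × (0.0000 + 0.9098) = 5.71×10⁻⁶ T.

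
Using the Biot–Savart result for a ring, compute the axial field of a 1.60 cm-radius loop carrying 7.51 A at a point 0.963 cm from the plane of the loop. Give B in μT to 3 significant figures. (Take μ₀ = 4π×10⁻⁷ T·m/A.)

On the axis of a circular loop, B = μ₀IR² / [2(R²+z²)^(3/2)].
R² + z² = (0.016)² + (0.00963)² = 0.0003487 m², and (R²+z²)^(3/2) = 6.51×10⁻⁶ m³.
B = (4π×10⁻⁷ × 7.51 × 0.000256) / (2 × 6.51×10⁻⁶) = 1.85×10⁻⁴ T.

B ≈ 185 μT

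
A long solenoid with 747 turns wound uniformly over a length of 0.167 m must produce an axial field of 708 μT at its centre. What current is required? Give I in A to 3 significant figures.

I ≈ 0.126 A

Inside a long solenoid B = μ₀nI with n = 4473 m⁻¹, so I = B/(μ₀n).
I = 7.08×10⁻⁴ / (4π×10⁻⁷ × 4473) = 0.126 A.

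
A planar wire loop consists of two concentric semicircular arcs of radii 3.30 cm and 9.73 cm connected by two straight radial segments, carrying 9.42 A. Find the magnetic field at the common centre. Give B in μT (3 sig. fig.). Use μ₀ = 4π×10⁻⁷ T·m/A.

B ≈ 59.3 μT

The radial connectors point toward the centre, so dl × r̂ = 0 and they contribute nothing.
Each semicircle gives μ₀I/(4R): inner arc 8.97×10⁻⁵ T, outer arc 3.04×10⁻⁵ T.
The two arcs carry current in opposite angular senses, so their fields oppose: B = |8.97×10⁻⁵ − 3.04×10⁻⁵| = 5.93×10⁻⁵ T.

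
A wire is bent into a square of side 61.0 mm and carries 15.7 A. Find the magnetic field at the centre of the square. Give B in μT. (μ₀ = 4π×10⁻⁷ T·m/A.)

Each side is a finite straight segment at perpendicular distance d = a/(2 tan(π/4)) = 0.0305 m from the centre, with end-angles ±π/4.
One side contributes B₁ = (μ₀I/4πd)·2 sin(π/4) = 7.28×10⁻⁵ T.
All 4 sides add in the same direction: B = 4 × 7.28×10⁻⁵ = 2.91×10⁻⁴ T.

B ≈ 291 μT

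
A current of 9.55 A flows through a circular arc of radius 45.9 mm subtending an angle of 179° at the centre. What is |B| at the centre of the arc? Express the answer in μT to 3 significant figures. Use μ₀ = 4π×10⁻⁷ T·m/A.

The Biot–Savart field of a circular arc at its centre is B = μ₀Iφ/(4πR), with φ = 3.124 rad.
B = (4π×10⁻⁷ × 9.55 × 3.124) / (4π × 0.0459) = 6.50×10⁻⁵ T.

B ≈ 65.0 μT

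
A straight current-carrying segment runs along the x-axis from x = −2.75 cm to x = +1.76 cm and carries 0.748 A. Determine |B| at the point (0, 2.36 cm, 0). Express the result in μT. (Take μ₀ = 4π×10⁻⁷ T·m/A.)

For a finite straight segment, B = (μ₀I/4πd)(sinθ₁ + sinθ₂), where θ₁, θ₂ are the angles from the perpendicular to each end.
The perpendicular distance is d = 0.0236 m; the end-offsets along the wire are a = 0.0275 m and b = 0.0176 m.
sinθ₁ = 0.0275/√(0.0275²+0.0236²) = 0.7589; sinθ₂ = 0.0176/√(0.0176²+0.0236²) = 0.5978.
B = (4π×10⁻⁷ × 0.748) / (4π × 0.0236) × (0.7589 + 0.5978) = 4.30×10⁻⁶ T.

B ≈ 4.30 μT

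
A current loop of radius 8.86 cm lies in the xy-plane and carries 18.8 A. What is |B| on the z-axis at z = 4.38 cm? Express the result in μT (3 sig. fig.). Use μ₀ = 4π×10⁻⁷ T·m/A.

On the axis of a circular loop, B = μ₀IR² / [2(R²+z²)^(3/2)].
R² + z² = (0.0886)² + (0.0438)² = 0.009768 m², and (R²+z²)^(3/2) = 9.65×10⁻⁴ m³.
B = (4π×10⁻⁷ × 18.8 × 0.00785) / (2 × 9.65×10⁻⁴) = 9.60×10⁻⁵ T.

B ≈ 96.0 μT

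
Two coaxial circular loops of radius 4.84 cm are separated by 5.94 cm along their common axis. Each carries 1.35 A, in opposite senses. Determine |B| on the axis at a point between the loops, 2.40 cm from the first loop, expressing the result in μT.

B ≈ 3.39 μT

Each loop contributes B = μ₀IR²/[2(R²+z²)^(3/2)] on the axis, with z measured from that loop.
Loop 1 (z = 0.024 m): B₁ = 1.26×10⁻⁵ T. Loop 2 (z = 0.0354 m): B₂ = 9.22×10⁻⁶ T.
The fields oppose: B = |B₁ − B₂| = 3.39×10⁻⁶ T.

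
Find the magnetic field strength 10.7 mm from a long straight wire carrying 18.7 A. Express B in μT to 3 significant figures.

For an infinitely long straight wire, B = μ₀I/(2πd).
B = (4π×10⁻⁷ × 18.7) / (2π × 0.0107) = 3.50×10⁻⁴ T.

B ≈ 350 μT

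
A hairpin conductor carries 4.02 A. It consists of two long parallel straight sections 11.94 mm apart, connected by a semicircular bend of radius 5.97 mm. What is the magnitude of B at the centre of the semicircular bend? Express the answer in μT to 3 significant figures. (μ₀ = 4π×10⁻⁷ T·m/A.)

B ≈ 346 μT

The semicircular arc contributes B_arc = μ₀I·π/(4πR) = μ₀I/(4R) = 2.12×10⁻⁴ T.
Each semi-infinite lead is at perpendicular distance R = 0.00597 m from the centre, with the perpendicular foot at its near end, so it contributes μ₀I/(4πR); both point the same way, together 1.35×10⁻⁴ T.
Arc and leads all point the same direction: B = 2.12×10⁻⁴ + 1.35×10⁻⁴ = 3.46×10⁻⁴ T.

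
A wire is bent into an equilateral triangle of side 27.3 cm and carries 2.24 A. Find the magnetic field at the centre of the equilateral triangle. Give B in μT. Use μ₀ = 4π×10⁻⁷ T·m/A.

B ≈ 14.8 μT

Each side is a finite straight segment at perpendicular distance d = a/(2 tan(π/3)) = 0.07881 m from the centre, with end-angles ±π/3.
One side contributes B₁ = (μ₀I/4πd)·2 sin(π/3) = 4.92×10⁻⁶ T.
All 3 sides add in the same direction: B = 3 × 4.92×10⁻⁶ = 1.48×10⁻⁵ T.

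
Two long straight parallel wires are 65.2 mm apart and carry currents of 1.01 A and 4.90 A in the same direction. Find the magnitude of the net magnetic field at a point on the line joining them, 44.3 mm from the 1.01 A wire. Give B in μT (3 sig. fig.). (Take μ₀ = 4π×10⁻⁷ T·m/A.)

B ≈ 42.3 μT

Each long wire gives B = μ₀I/(2πd). Distances are d₁ = 0.0443 m and d₂ = 0.0209 m.
B₁ = 4.56×10⁻⁶ T, B₂ = 4.69×10⁻⁵ T.
Between parallel currents the two contributions point in opposite directions, so they subtract. B = |B₁ − B₂| = |4.56×10⁻⁶ − 4.69×10⁻⁵| = 4.23×10⁻⁵ T.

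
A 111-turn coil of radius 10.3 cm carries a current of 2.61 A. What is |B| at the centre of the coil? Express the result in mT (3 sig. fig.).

For an N-turn flat coil, B = Nμ₀I/(2R) with R = 0.103 m.
B = 111 × 1.59×10⁻⁵ T = 1.77×10⁻³ T.

B ≈ 1.77 mT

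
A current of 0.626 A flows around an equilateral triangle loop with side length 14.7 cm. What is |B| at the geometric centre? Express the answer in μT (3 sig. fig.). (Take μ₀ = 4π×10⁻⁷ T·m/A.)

Each side is a finite straight segment at perpendicular distance d = a/(2 tan(π/3)) = 0.04244 m from the centre, with end-angles ±π/3.
One side contributes B₁ = (μ₀I/4πd)·2 sin(π/3) = 2.56×10⁻⁶ T.
All 3 sides add in the same direction: B = 3 × 2.56×10⁻⁶ = 7.67×10⁻⁶ T.

B ≈ 7.67 μT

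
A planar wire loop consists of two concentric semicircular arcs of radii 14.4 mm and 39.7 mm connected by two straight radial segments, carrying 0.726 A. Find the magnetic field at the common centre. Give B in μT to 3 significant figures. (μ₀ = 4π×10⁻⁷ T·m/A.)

The radial connectors point toward the centre, so dl × r̂ = 0 and they contribute nothing.
Each semicircle gives μ₀I/(4R): inner arc 1.58×10⁻⁵ T, outer arc 5.75×10⁻⁶ T.
The two arcs carry current in opposite angular senses, so their fields oppose: B = |1.58×10⁻⁵ − 5.75×10⁻⁶| = 1.01×10⁻⁵ T.

B ≈ 10.1 μT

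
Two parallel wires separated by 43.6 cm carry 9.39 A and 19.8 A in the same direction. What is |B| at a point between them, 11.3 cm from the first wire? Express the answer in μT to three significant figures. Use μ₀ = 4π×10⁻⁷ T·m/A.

Each long wire gives B = μ₀I/(2πd). Distances are d₁ = 0.113 m and d₂ = 0.323 m.
B₁ = 1.66×10⁻⁵ T, B₂ = 1.23×10⁻⁵ T.
Between parallel currents the two contributions point in opposite directions, so they subtract. B = |B₁ − B₂| = |1.66×10⁻⁵ − 1.23×10⁻⁵| = 4.36×10⁻⁶ T.

B ≈ 4.36 μT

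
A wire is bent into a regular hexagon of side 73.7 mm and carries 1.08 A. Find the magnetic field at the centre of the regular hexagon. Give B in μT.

Each side is a finite straight segment at perpendicular distance d = a/(2 tan(π/6)) = 0.06383 m from the centre, with end-angles ±π/6.
One side contributes B₁ = (μ₀I/4πd)·2 sin(π/6) = 1.69×10⁻⁶ T.
All 6 sides add in the same direction: B = 6 × 1.69×10⁻⁶ = 1.02×10⁻⁵ T.

B ≈ 10.2 μT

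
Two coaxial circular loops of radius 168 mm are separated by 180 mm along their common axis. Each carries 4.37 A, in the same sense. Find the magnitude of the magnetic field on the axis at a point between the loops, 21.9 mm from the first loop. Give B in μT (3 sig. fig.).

Each loop contributes B = μ₀IR²/[2(R²+z²)^(3/2)] on the axis, with z measured from that loop.
Loop 1 (z = 0.0219 m): B₁ = 1.59×10⁻⁵ T. Loop 2 (z = 0.1581 m): B₂ = 6.31×10⁻⁶ T.
The fields add: B = B₁ + B₂ = 2.22×10⁻⁵ T.

B ≈ 22.2 μT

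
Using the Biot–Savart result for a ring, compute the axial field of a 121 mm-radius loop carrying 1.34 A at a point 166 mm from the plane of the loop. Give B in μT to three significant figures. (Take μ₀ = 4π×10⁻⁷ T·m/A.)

On the axis of a circular loop, B = μ₀IR² / [2(R²+z²)^(3/2)].
R² + z² = (0.121)² + (0.166)² = 0.0422 m², and (R²+z²)^(3/2) = 8.67×10⁻³ m³.
B = (4π×10⁻⁷ × 1.34 × 0.01464) / (2 × 8.67×10⁻³) = 1.42×10⁻⁶ T.

B ≈ 1.42 μT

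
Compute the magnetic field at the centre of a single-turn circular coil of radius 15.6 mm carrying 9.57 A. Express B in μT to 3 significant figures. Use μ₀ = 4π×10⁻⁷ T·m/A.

At the centre of a circular loop the Biot–Savart law gives B = μ₀I/(2R).
B = (4π×10⁻⁷ × 9.57) / (2 × 0.0156) = 3.85×10⁻⁴ T.

B ≈ 385 μT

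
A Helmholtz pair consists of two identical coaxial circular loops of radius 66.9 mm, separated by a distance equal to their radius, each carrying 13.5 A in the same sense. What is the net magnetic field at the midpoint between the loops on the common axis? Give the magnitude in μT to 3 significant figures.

B ≈ 181 μT

Each loop contributes B = μ₀IR²/[2(R²+z²)^(3/2)] on the axis, with z measured from that loop.
Loop 1 (z = 0.03345 m): B₁ = 9.07×10⁻⁵ T. Loop 2 (z = 0.03345 m): B₂ = 9.07×10⁻⁵ T.
The fields add: B = B₁ + B₂ = 1.81×10⁻⁴ T.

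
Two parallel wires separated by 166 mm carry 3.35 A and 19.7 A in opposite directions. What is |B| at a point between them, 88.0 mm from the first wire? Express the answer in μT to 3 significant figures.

B ≈ 58.1 μT

Each long wire gives B = μ₀I/(2πd). Distances are d₁ = 0.088 m and d₂ = 0.078 m.
B₁ = 7.61×10⁻⁶ T, B₂ = 5.05×10⁻⁵ T.
Between antiparallel currents both contributions point the same way, so they add. B = B₁ + B₂ = 7.61×10⁻⁶ + 5.05×10⁻⁵ = 5.81×10⁻⁵ T.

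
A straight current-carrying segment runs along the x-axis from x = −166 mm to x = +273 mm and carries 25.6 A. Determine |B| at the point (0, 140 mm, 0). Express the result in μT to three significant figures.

For a finite straight segment, B = (μ₀I/4πd)(sinθ₁ + sinθ₂), where θ₁, θ₂ are the angles from the perpendicular to each end.
The perpendicular distance is d = 0.14 m; the end-offsets along the wire are a = 0.166 m and b = 0.273 m.
sinθ₁ = 0.166/√(0.166²+0.14²) = 0.7644; sinθ₂ = 0.273/√(0.273²+0.14²) = 0.8898.
B = (4π×10⁻⁷ × 25.6) / (4π × 0.14) × (0.7644 + 0.8898) = 3.02×10⁻⁵ T.

B ≈ 30.2 μT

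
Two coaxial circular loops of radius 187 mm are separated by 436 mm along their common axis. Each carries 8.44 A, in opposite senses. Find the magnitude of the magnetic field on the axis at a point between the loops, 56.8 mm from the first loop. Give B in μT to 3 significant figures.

B ≈ 22.4 μT

Each loop contributes B = μ₀IR²/[2(R²+z²)^(3/2)] on the axis, with z measured from that loop.
Loop 1 (z = 0.0568 m): B₁ = 2.48×10⁻⁵ T. Loop 2 (z = 0.3792 m): B₂ = 2.45×10⁻⁶ T.
The fields oppose: B = |B₁ − B₂| = 2.24×10⁻⁵ T.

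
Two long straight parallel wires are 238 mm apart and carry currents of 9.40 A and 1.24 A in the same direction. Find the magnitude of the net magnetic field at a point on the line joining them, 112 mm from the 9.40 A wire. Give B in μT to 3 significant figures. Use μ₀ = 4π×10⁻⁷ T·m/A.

B ≈ 14.8 μT

Each long wire gives B = μ₀I/(2πd). Distances are d₁ = 0.112 m and d₂ = 0.126 m.
B₁ = 1.68×10⁻⁵ T, B₂ = 1.97×10⁻⁶ T.
Between parallel currents the two contributions point in opposite directions, so they subtract. B = |B₁ − B₂| = |1.68×10⁻⁵ − 1.97×10⁻⁶| = 1.48×10⁻⁵ T.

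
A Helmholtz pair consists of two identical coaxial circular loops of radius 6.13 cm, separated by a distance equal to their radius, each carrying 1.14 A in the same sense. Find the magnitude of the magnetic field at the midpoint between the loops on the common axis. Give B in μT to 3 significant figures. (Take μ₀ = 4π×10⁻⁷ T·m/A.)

Each loop contributes B = μ₀IR²/[2(R²+z²)^(3/2)] on the axis, with z measured from that loop.
Loop 1 (z = 0.03065 m): B₁ = 8.36×10⁻⁶ T. Loop 2 (z = 0.03065 m): B₂ = 8.36×10⁻⁶ T.
The fields add: B = B₁ + B₂ = 1.67×10⁻⁵ T.

B ≈ 16.7 μT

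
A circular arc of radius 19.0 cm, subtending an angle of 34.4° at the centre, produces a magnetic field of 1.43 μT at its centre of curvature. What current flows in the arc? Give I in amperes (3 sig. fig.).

For a circular arc, B = μ₀Iφ/(4πR) with φ in radians; here φ = 0.6004 rad.
So I = 4πRB/(μ₀φ) = 4π × 0.19 × 1.43×10⁻⁶ / (4π×10⁻⁷ × 0.6004) = 4.53 A.

I ≈ 4.53 A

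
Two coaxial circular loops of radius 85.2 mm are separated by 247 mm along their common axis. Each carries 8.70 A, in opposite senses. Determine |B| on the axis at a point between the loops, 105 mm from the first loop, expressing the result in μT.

B ≈ 7.31 μT

Each loop contributes B = μ₀IR²/[2(R²+z²)^(3/2)] on the axis, with z measured from that loop.
Loop 1 (z = 0.105 m): B₁ = 1.60×10⁻⁵ T. Loop 2 (z = 0.142 m): B₂ = 8.74×10⁻⁶ T.
The fields oppose: B = |B₁ − B₂| = 7.31×10⁻⁶ T.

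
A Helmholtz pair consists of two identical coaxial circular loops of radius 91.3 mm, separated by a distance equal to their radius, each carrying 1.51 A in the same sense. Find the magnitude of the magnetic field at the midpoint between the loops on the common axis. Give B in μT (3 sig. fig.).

Each loop contributes B = μ₀IR²/[2(R²+z²)^(3/2)] on the axis, with z measured from that loop.
Loop 1 (z = 0.04565 m): B₁ = 7.44×10⁻⁶ T. Loop 2 (z = 0.04565 m): B₂ = 7.44×10⁻⁶ T.
The fields add: B = B₁ + B₂ = 1.49×10⁻⁵ T.

B ≈ 14.9 μT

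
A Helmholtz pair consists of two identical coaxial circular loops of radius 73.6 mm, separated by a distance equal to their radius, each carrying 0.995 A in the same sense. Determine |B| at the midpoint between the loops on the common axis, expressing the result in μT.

B ≈ 12.2 μT

Each loop contributes B = μ₀IR²/[2(R²+z²)^(3/2)] on the axis, with z measured from that loop.
Loop 1 (z = 0.0368 m): B₁ = 6.08×10⁻⁶ T. Loop 2 (z = 0.0368 m): B₂ = 6.08×10⁻⁶ T.
The fields add: B = B₁ + B₂ = 1.22×10⁻⁵ T.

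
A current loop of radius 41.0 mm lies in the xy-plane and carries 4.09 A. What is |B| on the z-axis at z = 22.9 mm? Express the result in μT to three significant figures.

On the axis of a circular loop, B = μ₀IR² / [2(R²+z²)^(3/2)].
R² + z² = (0.041)² + (0.0229)² = 0.002205 m², and (R²+z²)^(3/2) = 1.04×10⁻⁴ m³.
B = (4π×10⁻⁷ × 4.09 × 0.001681) / (2 × 1.04×10⁻⁴) = 4.17×10⁻⁵ T.

B ≈ 41.7 μT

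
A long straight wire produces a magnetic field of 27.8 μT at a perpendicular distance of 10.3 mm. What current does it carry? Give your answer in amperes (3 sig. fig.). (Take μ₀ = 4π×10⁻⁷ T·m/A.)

I ≈ 1.43 A

For a long straight wire B = μ₀I/(2πd), so I = 2πdB/μ₀.
I = 2π × 0.0103 × 2.78×10⁻⁵ / (4π×10⁻⁷) = 1.43 A.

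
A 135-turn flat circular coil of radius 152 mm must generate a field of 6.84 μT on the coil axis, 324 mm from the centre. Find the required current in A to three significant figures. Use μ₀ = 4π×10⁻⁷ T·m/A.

I ≈ 0.160 A

For an N-turn coil, B = Nμ₀IR²/[2(R²+z²)^(3/2)] with R = 0.152 m, z = 0.324 m, so I = 2B(R²+z²)^(3/2)/(Nμ₀R²) = 2 × 6.84×10⁻⁶ × 4.58×10⁻² / (135 × 4π×10⁻⁷ × 0.0231) = 0.160 A.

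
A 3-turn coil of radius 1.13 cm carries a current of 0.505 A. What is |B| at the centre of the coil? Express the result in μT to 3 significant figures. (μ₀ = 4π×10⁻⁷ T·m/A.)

B ≈ 84.2 μT

For an N-turn flat coil, B = Nμ₀I/(2R) with R = 0.0113 m.
B = 3 × 2.81×10⁻⁵ T = 8.42×10⁻⁵ T.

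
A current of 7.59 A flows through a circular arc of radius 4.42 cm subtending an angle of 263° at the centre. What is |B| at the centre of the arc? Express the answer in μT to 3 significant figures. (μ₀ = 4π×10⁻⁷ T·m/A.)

The Biot–Savart field of a circular arc at its centre is B = μ₀Iφ/(4πR), with φ = 4.59 rad.
B = (4π×10⁻⁷ × 7.59 × 4.59) / (4π × 0.0442) = 7.88×10⁻⁵ T.

B ≈ 78.8 μT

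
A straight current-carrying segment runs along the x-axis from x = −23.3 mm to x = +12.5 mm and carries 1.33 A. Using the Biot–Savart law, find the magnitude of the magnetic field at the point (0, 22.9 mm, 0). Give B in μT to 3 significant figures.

For a finite straight segment, B = (μ₀I/4πd)(sinθ₁ + sinθ₂), where θ₁, θ₂ are the angles from the perpendicular to each end.
The perpendicular distance is d = 0.0229 m; the end-offsets along the wire are a = 0.0233 m and b = 0.0125 m.
sinθ₁ = 0.0233/√(0.0233²+0.0229²) = 0.7132; sinθ₂ = 0.0125/√(0.0125²+0.0229²) = 0.4791.
B = (4π×10⁻⁷ × 1.33) / (4π × 0.0229) × (0.7132 + 0.4791) = 6.92×10⁻⁶ T.

B ≈ 6.92 μT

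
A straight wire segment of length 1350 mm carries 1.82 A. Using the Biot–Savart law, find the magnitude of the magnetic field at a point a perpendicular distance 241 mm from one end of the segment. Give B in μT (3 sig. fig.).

B ≈ 0.743 μT

For a finite straight segment, B = (μ₀I/4πd)(sinθ₁ + sinθ₂), where θ₁, θ₂ are the angles from the perpendicular to each end.
The perpendicular foot is at one end, so the two end-offsets along the wire are 0 and L = 1.35 m.
sinθ₁ = 0/√(0²+0.241²) = 0.0000; sinθ₂ = 1.35/√(1.35²+0.241²) = 0.9844.
B = (4π×10⁻⁷ × 1.82) / (4π × 0.241) × (0.0000 + 0.9844) = 7.43×10⁻⁷ T.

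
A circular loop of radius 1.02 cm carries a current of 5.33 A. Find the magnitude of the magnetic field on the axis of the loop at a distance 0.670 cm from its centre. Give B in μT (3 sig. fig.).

B ≈ 192 μT

On the axis of a circular loop, B = μ₀IR² / [2(R²+z²)^(3/2)].
R² + z² = (0.0102)² + (0.0067)² = 0.0001489 m², and (R²+z²)^(3/2) = 1.82×10⁻⁶ m³.
B = (4π×10⁻⁷ × 5.33 × 0.000104) / (2 × 1.82×10⁻⁶) = 1.92×10⁻⁴ T.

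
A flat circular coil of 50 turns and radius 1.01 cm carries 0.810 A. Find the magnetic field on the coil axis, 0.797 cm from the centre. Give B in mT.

B ≈ 1.22 mT

For an N-turn flat coil, B = Nμ₀IR²/[2(R²+z²)^(3/2)] with R = 0.0101 m, z = 0.00797 m.
B = 50 × 2.44×10⁻⁵ T = 1.22×10⁻³ T.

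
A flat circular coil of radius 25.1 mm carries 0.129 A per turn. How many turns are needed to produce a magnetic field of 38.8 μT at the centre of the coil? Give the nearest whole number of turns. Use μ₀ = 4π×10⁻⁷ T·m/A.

N = 12

For an N-turn coil, B = Nμ₀I/(2R). A single turn gives B₁ = 3.23×10⁻⁶ T with R = 0.0251 m.
N = B/B₁ = 3.88×10⁻⁵ / 3.23×10⁻⁶ = 12.02.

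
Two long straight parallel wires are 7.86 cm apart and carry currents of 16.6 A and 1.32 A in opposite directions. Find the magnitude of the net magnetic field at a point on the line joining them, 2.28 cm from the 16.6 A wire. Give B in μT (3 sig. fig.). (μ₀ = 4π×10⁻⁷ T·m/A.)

Each long wire gives B = μ₀I/(2πd). Distances are d₁ = 0.0228 m and d₂ = 0.0558 m.
B₁ = 1.46×10⁻⁴ T, B₂ = 4.73×10⁻⁶ T.
Between antiparallel currents both contributions point the same way, so they add. B = B₁ + B₂ = 1.46×10⁻⁴ + 4.73×10⁻⁶ = 1.50×10⁻⁴ T.

B ≈ 150 μT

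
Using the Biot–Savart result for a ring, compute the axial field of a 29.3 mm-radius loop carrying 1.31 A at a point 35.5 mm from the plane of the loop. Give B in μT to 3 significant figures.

On the axis of a circular loop, B = μ₀IR² / [2(R²+z²)^(3/2)].
R² + z² = (0.0293)² + (0.0355)² = 0.002119 m², and (R²+z²)^(3/2) = 9.75×10⁻⁵ m³.
B = (4π×10⁻⁷ × 1.31 × 0.0008585) / (2 × 9.75×10⁻⁵) = 7.25×10⁻⁶ T.

B ≈ 7.25 μT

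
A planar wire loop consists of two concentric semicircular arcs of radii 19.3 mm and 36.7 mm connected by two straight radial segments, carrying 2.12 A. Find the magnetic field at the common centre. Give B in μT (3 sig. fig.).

B ≈ 16.4 μT

The radial connectors point toward the centre, so dl × r̂ = 0 and they contribute nothing.
Each semicircle gives μ₀I/(4R): inner arc 3.45×10⁻⁵ T, outer arc 1.81×10⁻⁵ T.
The two arcs carry current in opposite angular senses, so their fields oppose: B = |3.45×10⁻⁵ − 1.81×10⁻⁵| = 1.64×10⁻⁵ T.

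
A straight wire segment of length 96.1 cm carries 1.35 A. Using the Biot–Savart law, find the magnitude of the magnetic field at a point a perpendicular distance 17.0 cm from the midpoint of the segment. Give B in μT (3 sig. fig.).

For a finite straight segment, B = (μ₀I/4πd)(sinθ₁ + sinθ₂), where θ₁, θ₂ are the angles from the perpendicular to each end.
The perpendicular from the point meets the wire at its midpoint, so each end is L/2 = 0.4805 m away along the wire.
sinθ₁ = 0.4805/√(0.4805²+0.17²) = 0.9427; sinθ₂ = 0.4805/√(0.4805²+0.17²) = 0.9427.
B = (4π×10⁻⁷ × 1.35) / (4π × 0.17) × (0.9427 + 0.9427) = 1.50×10⁻⁶ T.

B ≈ 1.50 μT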